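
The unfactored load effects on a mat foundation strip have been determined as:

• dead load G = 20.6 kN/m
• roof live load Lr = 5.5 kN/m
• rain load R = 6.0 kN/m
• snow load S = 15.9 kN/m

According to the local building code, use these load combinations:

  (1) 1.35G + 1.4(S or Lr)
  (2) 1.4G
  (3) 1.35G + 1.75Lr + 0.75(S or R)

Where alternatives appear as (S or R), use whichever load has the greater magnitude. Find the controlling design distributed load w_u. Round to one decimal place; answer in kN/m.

(S or Lr) → S = 15.9 kN/m; (S or R) → S = 15.9 kN/m.
(1) 1.35(20.6) + 1.4(15.9) = 50.1
(2) 1.4(20.6) = 28.8
(3) 1.35(20.6) + 1.75(5.5) + 0.75(15.9) = 49.4
The controlling combination is 1, giving 50.1 kN/m.

50.1 kN/m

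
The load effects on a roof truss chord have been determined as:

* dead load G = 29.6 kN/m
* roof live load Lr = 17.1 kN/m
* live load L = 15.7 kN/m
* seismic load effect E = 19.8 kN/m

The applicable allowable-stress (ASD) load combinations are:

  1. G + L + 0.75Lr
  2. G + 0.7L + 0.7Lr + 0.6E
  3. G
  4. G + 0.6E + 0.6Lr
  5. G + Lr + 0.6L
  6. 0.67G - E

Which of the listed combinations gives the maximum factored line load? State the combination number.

Combination 2

1. 1.0(29.6) + 1.0(15.7) + 0.75(17.1) = 29.60 + 15.70 + 12.83 = 58.13
2. 1.0(29.6) + 0.7(15.7) + 0.7(17.1) + 0.6(19.8) = 29.60 + 10.99 + 11.97 + 11.88 = 64.44
3. 1.0(29.6) = 29.60
4. 1.0(29.6) + 0.6(19.8) + 0.6(17.1) = 29.60 + 11.88 + 10.26 = 51.74
5. 1.0(29.6) + 1.0(17.1) + 0.6(15.7) = 29.60 + 17.10 + 9.42 = 56.12
6. 0.67(29.6) - 1.0(19.8) = 19.83 - 19.80 = 0.03
The largest value is 64.44 kN/m from combination 2.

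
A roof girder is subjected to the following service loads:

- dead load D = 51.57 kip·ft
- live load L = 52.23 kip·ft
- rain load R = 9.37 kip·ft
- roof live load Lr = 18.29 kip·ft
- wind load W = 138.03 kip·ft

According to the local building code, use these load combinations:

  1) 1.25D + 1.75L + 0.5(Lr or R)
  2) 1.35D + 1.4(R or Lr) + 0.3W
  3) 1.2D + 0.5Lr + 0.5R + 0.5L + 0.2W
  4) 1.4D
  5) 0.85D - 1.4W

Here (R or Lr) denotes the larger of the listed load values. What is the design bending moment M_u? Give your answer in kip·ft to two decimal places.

165.01 kip·ft

(Lr or R) → Lr = 18.29 kip·ft; (R or Lr) → Lr = 18.29 kip·ft.
1) 1.25(51.57) + 1.75(52.23) + 0.5(18.29) = 64.46 + 91.40 + 9.15 = 165.01
2) 1.35(51.57) + 1.4(18.29) + 0.3(138.03) = 136.63
3) 1.2(51.57) + 0.5(18.29) + 0.5(9.37) + 0.5(52.23) + 0.2(138.03) = 129.44
4) 1.4(51.57) = 72.20
5) 0.85(51.57) - 1.4(138.03) = 43.83 - 193.24 = -149.41
Maximum is from combination 1.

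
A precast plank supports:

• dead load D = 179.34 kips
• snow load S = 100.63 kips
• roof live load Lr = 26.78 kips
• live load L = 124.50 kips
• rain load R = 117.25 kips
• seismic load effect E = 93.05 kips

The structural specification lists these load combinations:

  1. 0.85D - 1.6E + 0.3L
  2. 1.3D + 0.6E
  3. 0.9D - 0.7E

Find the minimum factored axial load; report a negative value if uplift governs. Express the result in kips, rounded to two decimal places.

40.91 kips

1. 0.85(179.34) - 1.6(93.05) + 0.3(124.50) = 152.44 - 148.88 + 37.35 = 40.91
2. 1.3(179.34) + 0.6(93.05) = 233.14 + 55.83 = 288.97
3. 0.9(179.34) - 0.7(93.05) = 161.41 - 65.14 = 96.27
Combination 1 gives the minimum: 40.91 kips.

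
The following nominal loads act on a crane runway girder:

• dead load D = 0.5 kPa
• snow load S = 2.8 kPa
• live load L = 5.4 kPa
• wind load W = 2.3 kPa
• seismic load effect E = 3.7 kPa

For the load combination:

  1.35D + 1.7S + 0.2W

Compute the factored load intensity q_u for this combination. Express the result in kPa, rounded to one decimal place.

5.9 kPa

1.35(0.5) + 1.7(2.8) + 0.2(2.3) = 5.9
q_u = 5.9 kPa.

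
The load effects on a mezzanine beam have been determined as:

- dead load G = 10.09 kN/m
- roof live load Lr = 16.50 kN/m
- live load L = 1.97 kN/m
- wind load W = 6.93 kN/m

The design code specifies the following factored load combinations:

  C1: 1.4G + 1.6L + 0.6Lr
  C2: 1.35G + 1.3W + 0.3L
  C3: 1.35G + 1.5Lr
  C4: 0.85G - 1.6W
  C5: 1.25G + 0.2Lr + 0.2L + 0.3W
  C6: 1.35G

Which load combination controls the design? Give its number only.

Combination 3

C1: 1.4(10.09) + 1.6(1.97) + 0.6(16.50) = 14.13 + 3.15 + 9.90 = 27.18
C2: 1.35(10.09) + 1.3(6.93) + 0.3(1.97) = 13.62 + 9.01 + 0.59 = 23.22
C3: 1.35(10.09) + 1.5(16.50) = 13.62 + 24.75 = 38.37
C4: 0.85(10.09) - 1.6(6.93) = 8.58 - 11.09 = -2.51
C5: 1.25(10.09) + 0.2(16.50) + 0.2(1.97) + 0.3(6.93) = 18.39
C6: 1.35(10.09) = 13.62
The largest value is 38.37 kN/m from combination 3.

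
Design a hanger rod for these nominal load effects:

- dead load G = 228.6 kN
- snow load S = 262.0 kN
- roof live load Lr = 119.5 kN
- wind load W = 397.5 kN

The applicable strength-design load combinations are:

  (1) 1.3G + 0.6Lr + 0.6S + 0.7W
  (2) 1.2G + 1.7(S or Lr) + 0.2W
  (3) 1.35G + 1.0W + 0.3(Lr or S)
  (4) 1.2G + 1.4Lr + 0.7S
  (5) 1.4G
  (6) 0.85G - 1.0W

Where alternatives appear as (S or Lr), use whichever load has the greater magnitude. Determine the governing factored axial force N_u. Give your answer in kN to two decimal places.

804.33 kN

(S or Lr) → S = 262.0 kN; (Lr or S) → S = 262.0 kN.
(1) 1.3(228.6) + 0.6(119.5) + 0.6(262.0) + 0.7(397.5) = 297.18 + 71.70 + 157.20 + 278.25 = 804.33
(2) 1.2(228.6) + 1.7(262.0) + 0.2(397.5) = 274.32 + 445.40 + 79.50 = 799.22
(3) 1.35(228.6) + 1.0(397.5) + 0.3(262.0) = 308.61 + 397.50 + 78.60 = 784.71
(4) 1.2(228.6) + 1.4(119.5) + 0.7(262.0) = 274.32 + 167.30 + 183.40 = 625.02
(5) 1.4(228.6) = 320.04
(6) 0.85(228.6) - 1.0(397.5) = 194.31 - 397.50 = -203.19
Maximum is from combination 1.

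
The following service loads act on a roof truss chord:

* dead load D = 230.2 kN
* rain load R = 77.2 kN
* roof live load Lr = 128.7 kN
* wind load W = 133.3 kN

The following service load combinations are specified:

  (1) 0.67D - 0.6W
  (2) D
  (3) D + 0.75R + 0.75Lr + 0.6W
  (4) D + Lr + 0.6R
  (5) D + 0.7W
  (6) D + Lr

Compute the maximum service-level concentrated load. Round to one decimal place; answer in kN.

464.6 kN

(1) 0.67(230.2) - 0.6(133.3) = 74.3
(2) 1.0(230.2) = 230.2
(3) 1.0(230.2) + 0.75(77.2) + 0.75(128.7) + 0.6(133.3) = 464.6
(4) 1.0(230.2) + 1.0(128.7) + 0.6(77.2) = 405.2
(5) 1.0(230.2) + 0.7(133.3) = 323.5
(6) 1.0(230.2) + 1.0(128.7) = 358.9
Combination 3 governs: P = 464.6 kN.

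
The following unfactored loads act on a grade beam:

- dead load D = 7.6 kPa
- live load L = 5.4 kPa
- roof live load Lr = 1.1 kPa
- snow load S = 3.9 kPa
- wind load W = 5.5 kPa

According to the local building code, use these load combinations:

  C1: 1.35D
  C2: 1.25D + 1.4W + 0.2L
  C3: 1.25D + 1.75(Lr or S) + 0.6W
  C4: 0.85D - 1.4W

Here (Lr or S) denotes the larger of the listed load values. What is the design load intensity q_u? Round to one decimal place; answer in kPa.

19.6 kPa

(Lr or S) → S = 3.9 kPa.
C1: 1.35(7.6) = 10.3
C2: 1.25(7.6) + 1.4(5.5) + 0.2(5.4) = 9.5 + 7.7 + 1.1 = 18.3
C3: 1.25(7.6) + 1.75(3.9) + 0.6(5.5) = 9.5 + 6.8 + 3.3 = 19.6
C4: 0.85(7.6) - 1.4(5.5) = 6.5 - 7.7 = -1.2
Maximum is from combination 3.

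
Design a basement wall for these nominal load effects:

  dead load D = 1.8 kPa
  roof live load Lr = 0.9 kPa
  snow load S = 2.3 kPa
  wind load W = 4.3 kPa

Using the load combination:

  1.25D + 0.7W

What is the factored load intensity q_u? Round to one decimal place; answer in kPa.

1.25(1.8) + 0.7(4.3) = 2.3 + 3.0 = 5.3
q_u = 5.3 kPa.

5.3 kPa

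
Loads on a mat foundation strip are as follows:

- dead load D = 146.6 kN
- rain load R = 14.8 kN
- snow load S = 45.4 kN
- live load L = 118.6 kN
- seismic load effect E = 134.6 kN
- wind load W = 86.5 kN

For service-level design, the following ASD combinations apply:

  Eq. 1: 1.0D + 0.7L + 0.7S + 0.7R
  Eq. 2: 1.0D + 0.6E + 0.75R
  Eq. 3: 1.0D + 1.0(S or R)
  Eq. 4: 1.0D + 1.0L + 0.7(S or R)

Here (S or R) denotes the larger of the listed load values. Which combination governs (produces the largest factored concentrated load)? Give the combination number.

(S or R) → S = 45.4 kN.
Eq. 1: 1.0(146.6) + 0.7(118.6) + 0.7(45.4) + 0.7(14.8) = 146.6 + 83.0 + 31.8 + 10.4 = 271.8
Eq. 2: 1.0(146.6) + 0.6(134.6) + 0.75(14.8) = 146.6 + 80.8 + 11.1 = 238.5
Eq. 3: 1.0(146.6) + 1.0(45.4) = 146.6 + 45.4 = 192.0
Eq. 4: 1.0(146.6) + 1.0(118.6) + 0.7(45.4) = 146.6 + 118.6 + 31.8 = 297.0
The largest value is 297.0 kN from combination 4.

Combination 4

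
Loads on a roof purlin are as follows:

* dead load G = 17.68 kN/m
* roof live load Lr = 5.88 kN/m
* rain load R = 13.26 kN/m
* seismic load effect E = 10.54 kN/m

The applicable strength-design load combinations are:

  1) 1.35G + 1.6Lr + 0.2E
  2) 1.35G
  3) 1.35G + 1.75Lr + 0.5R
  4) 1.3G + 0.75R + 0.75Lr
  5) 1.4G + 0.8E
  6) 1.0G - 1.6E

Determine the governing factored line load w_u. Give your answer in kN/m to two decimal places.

1) 1.35(17.68) + 1.6(5.88) + 0.2(10.54) = 35.38
2) 1.35(17.68) = 23.87
3) 1.35(17.68) + 1.75(5.88) + 0.5(13.26) = 23.87 + 10.29 + 6.63 = 40.79
4) 1.3(17.68) + 0.75(13.26) + 0.75(5.88) = 22.98 + 9.95 + 4.41 = 37.34
5) 1.4(17.68) + 0.8(10.54) = 24.75 + 8.43 = 33.18
6) 1.0(17.68) - 1.6(10.54) = 17.68 - 16.86 = 0.82
Combination 3 governs: w_u = 40.79 kN/m.

40.79 kN/m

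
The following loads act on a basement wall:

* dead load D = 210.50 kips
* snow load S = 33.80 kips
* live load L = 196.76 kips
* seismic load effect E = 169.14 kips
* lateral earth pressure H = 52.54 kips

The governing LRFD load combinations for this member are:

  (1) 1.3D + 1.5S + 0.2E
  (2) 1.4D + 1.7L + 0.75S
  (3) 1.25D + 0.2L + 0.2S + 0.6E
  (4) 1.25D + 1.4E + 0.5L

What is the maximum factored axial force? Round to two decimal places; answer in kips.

654.54 kips

(1) 1.3(210.50) + 1.5(33.80) + 0.2(169.14) = 358.18
(2) 1.4(210.50) + 1.7(196.76) + 0.75(33.80) = 654.54
(3) 1.25(210.50) + 0.2(196.76) + 0.2(33.80) + 0.6(169.14) = 410.72
(4) 1.25(210.50) + 1.4(169.14) + 0.5(196.76) = 598.30
The controlling combination is 2, giving 654.54 kips.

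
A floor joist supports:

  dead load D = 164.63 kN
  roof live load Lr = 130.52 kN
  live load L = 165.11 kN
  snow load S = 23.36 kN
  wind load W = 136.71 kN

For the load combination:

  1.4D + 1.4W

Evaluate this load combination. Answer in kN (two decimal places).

421.88 kN

1.4(164.63) + 1.4(136.71) = 421.88
V_u = 421.88 kN.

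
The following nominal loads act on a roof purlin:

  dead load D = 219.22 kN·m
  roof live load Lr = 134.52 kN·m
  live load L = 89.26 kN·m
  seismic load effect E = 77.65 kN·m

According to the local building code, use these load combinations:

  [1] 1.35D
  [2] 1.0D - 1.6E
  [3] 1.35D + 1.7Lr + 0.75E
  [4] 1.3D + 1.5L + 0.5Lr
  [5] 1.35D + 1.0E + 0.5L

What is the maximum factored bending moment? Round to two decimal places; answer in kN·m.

[1] 1.35(219.22) = 295.95
[2] 1.0(219.22) - 1.6(77.65) = 219.22 - 124.24 = 94.98
[3] 1.35(219.22) + 1.7(134.52) + 0.75(77.65) = 295.95 + 228.68 + 58.24 = 582.87
[4] 1.3(219.22) + 1.5(89.26) + 0.5(134.52) = 284.99 + 133.89 + 67.26 = 486.14
[5] 1.35(219.22) + 1.0(77.65) + 0.5(89.26) = 295.95 + 77.65 + 44.63 = 418.23
The controlling combination is 3, giving 582.87 kN·m.

582.87 kN·m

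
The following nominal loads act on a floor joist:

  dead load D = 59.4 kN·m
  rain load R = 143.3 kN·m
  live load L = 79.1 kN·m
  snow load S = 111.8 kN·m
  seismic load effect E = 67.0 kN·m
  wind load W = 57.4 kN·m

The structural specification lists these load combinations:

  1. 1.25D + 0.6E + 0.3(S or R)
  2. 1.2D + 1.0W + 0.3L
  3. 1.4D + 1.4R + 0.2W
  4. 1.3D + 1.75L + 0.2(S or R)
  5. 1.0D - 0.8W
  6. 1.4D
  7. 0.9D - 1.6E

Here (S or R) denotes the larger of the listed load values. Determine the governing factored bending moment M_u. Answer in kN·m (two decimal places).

295.26 kN·m

(S or R) → R = 143.3 kN·m.
1. 1.25(59.4) + 0.6(67.0) + 0.3(143.3) = 74.25 + 40.20 + 42.99 = 157.44
2. 1.2(59.4) + 1.0(57.4) + 0.3(79.1) = 71.28 + 57.40 + 23.73 = 152.41
3. 1.4(59.4) + 1.4(143.3) + 0.2(57.4) = 83.16 + 200.62 + 11.48 = 295.26
4. 1.3(59.4) + 1.75(79.1) + 0.2(143.3) = 77.22 + 138.43 + 28.66 = 244.31
5. 1.0(59.4) - 0.8(57.4) = 59.40 - 45.92 = 13.48
6. 1.4(59.4) = 83.16
7. 0.9(59.4) - 1.6(67.0) = 53.46 - 107.20 = -53.74
The controlling combination is 3, giving 295.26 kN·m.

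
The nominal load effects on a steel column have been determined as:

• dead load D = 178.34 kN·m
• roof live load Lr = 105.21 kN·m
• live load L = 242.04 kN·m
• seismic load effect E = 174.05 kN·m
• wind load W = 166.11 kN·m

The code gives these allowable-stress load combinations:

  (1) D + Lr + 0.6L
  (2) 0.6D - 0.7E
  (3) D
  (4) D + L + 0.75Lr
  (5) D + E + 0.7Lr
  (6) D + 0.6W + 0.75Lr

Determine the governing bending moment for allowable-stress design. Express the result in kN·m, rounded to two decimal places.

499.29 kN·m

(1) 1.0(178.34) + 1.0(105.21) + 0.6(242.04) = 428.77
(2) 0.6(178.34) - 0.7(174.05) = -14.83
(3) 1.0(178.34) = 178.34
(4) 1.0(178.34) + 1.0(242.04) + 0.75(105.21) = 499.29
(5) 1.0(178.34) + 1.0(174.05) + 0.7(105.21) = 426.04
(6) 1.0(178.34) + 0.6(166.11) + 0.75(105.21) = 356.91
Maximum is from combination 4.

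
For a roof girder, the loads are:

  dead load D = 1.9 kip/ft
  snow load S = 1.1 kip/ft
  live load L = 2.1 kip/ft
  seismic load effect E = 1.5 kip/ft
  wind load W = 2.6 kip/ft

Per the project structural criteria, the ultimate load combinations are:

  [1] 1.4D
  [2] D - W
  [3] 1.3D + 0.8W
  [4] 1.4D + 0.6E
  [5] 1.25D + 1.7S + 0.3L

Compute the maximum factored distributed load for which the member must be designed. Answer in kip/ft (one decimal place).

[1] 1.4(1.9) = 2.7
[2] 1.0(1.9) - 1.0(2.6) = -0.7
[3] 1.3(1.9) + 0.8(2.6) = 4.6
[4] 1.4(1.9) + 0.6(1.5) = 3.6
[5] 1.25(1.9) + 1.7(1.1) + 0.3(2.1) = 4.9
Maximum is from combination 5.

4.9 kip/ft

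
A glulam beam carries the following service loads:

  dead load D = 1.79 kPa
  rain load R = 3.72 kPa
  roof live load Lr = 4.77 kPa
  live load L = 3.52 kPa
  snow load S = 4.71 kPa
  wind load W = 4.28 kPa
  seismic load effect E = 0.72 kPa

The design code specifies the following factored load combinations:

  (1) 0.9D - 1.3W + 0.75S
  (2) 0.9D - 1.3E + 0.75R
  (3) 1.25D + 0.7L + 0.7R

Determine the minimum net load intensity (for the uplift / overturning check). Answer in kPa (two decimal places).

-0.42 kPa

(1) 0.9(1.79) - 1.3(4.28) + 0.75(4.71) = 1.61 - 5.56 + 3.53 = -0.42
(2) 0.9(1.79) - 1.3(0.72) + 0.75(3.72) = 3.47
(3) 1.25(1.79) + 0.7(3.52) + 0.7(3.72) = 7.31
Combination 1 gives the minimum: -0.42 kPa.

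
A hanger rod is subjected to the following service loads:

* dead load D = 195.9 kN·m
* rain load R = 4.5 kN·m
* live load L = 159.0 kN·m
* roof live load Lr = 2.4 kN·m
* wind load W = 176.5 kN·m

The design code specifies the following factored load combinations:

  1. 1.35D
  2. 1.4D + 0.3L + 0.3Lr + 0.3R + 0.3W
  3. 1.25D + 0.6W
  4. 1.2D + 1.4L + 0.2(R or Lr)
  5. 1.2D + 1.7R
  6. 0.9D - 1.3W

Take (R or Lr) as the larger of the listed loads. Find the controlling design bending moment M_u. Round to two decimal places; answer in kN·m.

458.58 kN·m

(R or Lr) → R = 4.5 kN·m.
1. 1.35(195.9) = 264.47
2. 1.4(195.9) + 0.3(159.0) + 0.3(2.4) + 0.3(4.5) + 0.3(176.5) = 274.26 + 47.70 + 0.72 + 1.35 + 52.95 = 376.98
3. 1.25(195.9) + 0.6(176.5) = 244.88 + 105.90 = 350.78
4. 1.2(195.9) + 1.4(159.0) + 0.2(4.5) = 235.08 + 222.60 + 0.90 = 458.58
5. 1.2(195.9) + 1.7(4.5) = 235.08 + 7.65 = 242.73
6. 0.9(195.9) - 1.3(176.5) = 176.31 - 229.45 = -53.14
Combination 4 governs: M_u = 458.58 kN·m.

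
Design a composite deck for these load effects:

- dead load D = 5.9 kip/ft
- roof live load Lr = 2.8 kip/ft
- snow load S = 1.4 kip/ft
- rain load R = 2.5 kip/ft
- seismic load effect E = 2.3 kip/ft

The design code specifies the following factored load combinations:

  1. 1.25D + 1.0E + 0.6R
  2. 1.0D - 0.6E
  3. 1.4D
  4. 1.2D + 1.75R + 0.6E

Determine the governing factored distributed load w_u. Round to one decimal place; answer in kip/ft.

1. 1.25(5.9) + 1.0(2.3) + 0.6(2.5) = 11.2
2. 1.0(5.9) - 0.6(2.3) = 4.5
3. 1.4(5.9) = 8.3
4. 1.2(5.9) + 1.75(2.5) + 0.6(2.3) = 12.8
The controlling combination is 4, giving 12.8 kip/ft.

12.8 kip/ft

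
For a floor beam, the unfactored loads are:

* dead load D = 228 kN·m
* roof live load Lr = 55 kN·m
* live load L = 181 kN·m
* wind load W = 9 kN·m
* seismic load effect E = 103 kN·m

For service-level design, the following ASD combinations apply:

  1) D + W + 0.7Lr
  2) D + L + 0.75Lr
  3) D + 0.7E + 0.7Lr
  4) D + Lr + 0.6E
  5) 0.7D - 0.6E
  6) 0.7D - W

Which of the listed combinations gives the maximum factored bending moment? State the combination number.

1) 1.0(228) + 1.0(9) + 0.7(55) = 228.00 + 9.00 + 38.50 = 275.50
2) 1.0(228) + 1.0(181) + 0.75(55) = 228.00 + 181.00 + 41.25 = 450.25
3) 1.0(228) + 0.7(103) + 0.7(55) = 228.00 + 72.10 + 38.50 = 338.60
4) 1.0(228) + 1.0(55) + 0.6(103) = 228.00 + 55.00 + 61.80 = 344.80
5) 0.7(228) - 0.6(103) = 159.60 - 61.80 = 97.80
6) 0.7(228) - 1.0(9) = 159.60 - 9.00 = 150.60
The largest value is 450.25 kN·m from combination 2.

Combination 2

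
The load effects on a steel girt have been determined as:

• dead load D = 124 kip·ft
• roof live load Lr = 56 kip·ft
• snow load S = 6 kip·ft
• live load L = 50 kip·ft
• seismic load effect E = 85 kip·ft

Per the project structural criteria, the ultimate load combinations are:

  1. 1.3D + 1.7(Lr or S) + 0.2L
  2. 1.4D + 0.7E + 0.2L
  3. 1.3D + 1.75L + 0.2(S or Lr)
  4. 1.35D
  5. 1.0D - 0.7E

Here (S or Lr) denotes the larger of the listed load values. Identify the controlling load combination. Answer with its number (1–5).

(Lr or S) → Lr = 56 kip·ft; (S or Lr) → Lr = 56 kip·ft.
1. 1.3(124) + 1.7(56) + 0.2(50) = 161.20 + 95.20 + 10.00 = 266.40
2. 1.4(124) + 0.7(85) + 0.2(50) = 173.60 + 59.50 + 10.00 = 243.10
3. 1.3(124) + 1.75(50) + 0.2(56) = 161.20 + 87.50 + 11.20 = 259.90
4. 1.35(124) = 167.40
5. 1.0(124) - 0.7(85) = 124.00 - 59.50 = 64.50
The largest value is 266.40 kip·ft from combination 1.

Combination 1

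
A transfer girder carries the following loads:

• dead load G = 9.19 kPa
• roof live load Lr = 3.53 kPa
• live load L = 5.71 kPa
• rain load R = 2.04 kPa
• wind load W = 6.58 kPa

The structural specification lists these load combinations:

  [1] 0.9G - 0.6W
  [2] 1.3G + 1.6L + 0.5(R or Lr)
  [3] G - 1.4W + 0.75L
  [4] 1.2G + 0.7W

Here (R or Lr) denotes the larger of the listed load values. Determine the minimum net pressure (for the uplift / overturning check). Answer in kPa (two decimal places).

4.26 kPa

(R or Lr) → Lr = 3.53 kPa.
[1] 0.9(9.19) - 0.6(6.58) = 8.27 - 3.95 = 4.32
[2] 1.3(9.19) + 1.6(5.71) + 0.5(3.53) = 22.85
[3] 1.0(9.19) - 1.4(6.58) + 0.75(5.71) = 9.19 - 9.21 + 4.28 = 4.26
[4] 1.2(9.19) + 0.7(6.58) = 15.63
Combination 3 gives the minimum: 4.26 kPa.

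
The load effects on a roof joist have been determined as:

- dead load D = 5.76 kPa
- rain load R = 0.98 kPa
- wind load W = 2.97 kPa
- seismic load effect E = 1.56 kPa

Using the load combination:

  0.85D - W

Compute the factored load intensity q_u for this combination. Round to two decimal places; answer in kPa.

1.93 kPa

0.85(5.76) - 1.0(2.97) = 4.90 - 2.97 = 1.93
q_u = 1.93 kPa.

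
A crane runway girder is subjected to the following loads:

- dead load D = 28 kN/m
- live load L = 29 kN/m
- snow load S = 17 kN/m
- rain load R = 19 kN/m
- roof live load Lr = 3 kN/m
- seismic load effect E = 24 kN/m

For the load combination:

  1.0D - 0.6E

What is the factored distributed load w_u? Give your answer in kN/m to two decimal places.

1.0(28) - 0.6(24) = 28.00 - 14.40 = 13.60
w_u = 13.60 kN/m.

13.60 kN/m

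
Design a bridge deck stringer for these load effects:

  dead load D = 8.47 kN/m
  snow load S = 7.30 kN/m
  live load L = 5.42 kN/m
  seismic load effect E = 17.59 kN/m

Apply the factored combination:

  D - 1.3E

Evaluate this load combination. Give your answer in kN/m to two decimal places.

1.0(8.47) - 1.3(17.59) = 8.47 - 22.87 = -14.40
w_u = -14.40 kN/m.

-14.40 kN/m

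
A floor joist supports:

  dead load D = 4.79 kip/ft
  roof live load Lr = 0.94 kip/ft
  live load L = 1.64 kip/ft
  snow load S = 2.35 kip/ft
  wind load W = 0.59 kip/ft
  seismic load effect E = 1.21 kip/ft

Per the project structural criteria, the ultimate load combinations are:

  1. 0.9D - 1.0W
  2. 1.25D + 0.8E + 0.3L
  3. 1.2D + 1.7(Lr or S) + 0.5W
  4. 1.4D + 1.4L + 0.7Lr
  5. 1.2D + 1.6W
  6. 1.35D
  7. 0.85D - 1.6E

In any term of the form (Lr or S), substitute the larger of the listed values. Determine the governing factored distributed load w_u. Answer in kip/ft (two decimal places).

(Lr or S) → S = 2.35 kip/ft.
1. 0.9(4.79) - 1.0(0.59) = 4.31 - 0.59 = 3.72
2. 1.25(4.79) + 0.8(1.21) + 0.3(1.64) = 5.99 + 0.97 + 0.49 = 7.45
3. 1.2(4.79) + 1.7(2.35) + 0.5(0.59) = 10.04
4. 1.4(4.79) + 1.4(1.64) + 0.7(0.94) = 9.66
5. 1.2(4.79) + 1.6(0.59) = 5.75 + 0.94 = 6.69
6. 1.35(4.79) = 6.47
7. 0.85(4.79) - 1.6(1.21) = 2.14
Maximum is from combination 3.

10.04 kip/ft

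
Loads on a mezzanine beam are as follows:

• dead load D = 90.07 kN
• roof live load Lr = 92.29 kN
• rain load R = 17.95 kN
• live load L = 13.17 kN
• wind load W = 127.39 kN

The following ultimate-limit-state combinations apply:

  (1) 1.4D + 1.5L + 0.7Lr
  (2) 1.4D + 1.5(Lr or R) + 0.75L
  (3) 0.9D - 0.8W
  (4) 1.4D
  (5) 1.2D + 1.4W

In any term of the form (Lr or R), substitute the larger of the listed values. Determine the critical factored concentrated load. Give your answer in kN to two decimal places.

286.43 kN

(Lr or R) → Lr = 92.29 kN.
(1) 1.4(90.07) + 1.5(13.17) + 0.7(92.29) = 126.10 + 19.76 + 64.60 = 210.46
(2) 1.4(90.07) + 1.5(92.29) + 0.75(13.17) = 274.41
(3) 0.9(90.07) - 0.8(127.39) = 81.06 - 101.91 = -20.85
(4) 1.4(90.07) = 126.10
(5) 1.2(90.07) + 1.4(127.39) = 108.08 + 178.35 = 286.43
Maximum is from combination 5.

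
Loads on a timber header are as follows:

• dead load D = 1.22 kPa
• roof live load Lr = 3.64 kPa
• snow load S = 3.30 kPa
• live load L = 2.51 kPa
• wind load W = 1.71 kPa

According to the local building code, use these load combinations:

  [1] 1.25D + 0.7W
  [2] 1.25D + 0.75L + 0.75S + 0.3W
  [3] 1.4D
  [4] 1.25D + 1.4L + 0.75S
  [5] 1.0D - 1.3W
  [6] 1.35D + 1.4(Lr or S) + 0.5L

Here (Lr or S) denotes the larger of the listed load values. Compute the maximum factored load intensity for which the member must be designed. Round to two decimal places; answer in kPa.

(Lr or S) → Lr = 3.64 kPa.
[1] 1.25(1.22) + 0.7(1.71) = 2.72
[2] 1.25(1.22) + 0.75(2.51) + 0.75(3.30) + 0.3(1.71) = 1.53 + 1.88 + 2.48 + 0.51 = 6.40
[3] 1.4(1.22) = 1.71
[4] 1.25(1.22) + 1.4(2.51) + 0.75(3.30) = 7.51
[5] 1.0(1.22) - 1.3(1.71) = 1.22 - 2.22 = -1.00
[6] 1.35(1.22) + 1.4(3.64) + 0.5(2.51) = 8.00
Maximum is from combination 6.

8.00 kPa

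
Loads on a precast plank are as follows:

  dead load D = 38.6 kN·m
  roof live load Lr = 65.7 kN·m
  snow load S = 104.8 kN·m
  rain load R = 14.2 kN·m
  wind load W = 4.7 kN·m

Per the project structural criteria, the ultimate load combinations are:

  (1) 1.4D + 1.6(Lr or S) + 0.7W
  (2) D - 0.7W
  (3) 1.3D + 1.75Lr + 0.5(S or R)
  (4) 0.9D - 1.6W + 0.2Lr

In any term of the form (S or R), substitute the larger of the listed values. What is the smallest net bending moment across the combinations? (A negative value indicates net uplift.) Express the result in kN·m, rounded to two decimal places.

35.31 kN·m

(Lr or S) → S = 104.8 kN·m; (S or R) → S = 104.8 kN·m.
(1) 1.4(38.6) + 1.6(104.8) + 0.7(4.7) = 54.04 + 167.68 + 3.29 = 225.01
(2) 1.0(38.6) - 0.7(4.7) = 38.60 - 3.29 = 35.31
(3) 1.3(38.6) + 1.75(65.7) + 0.5(104.8) = 50.18 + 114.98 + 52.40 = 217.56
(4) 0.9(38.6) - 1.6(4.7) + 0.2(65.7) = 34.74 - 7.52 + 13.14 = 40.36
Combination 2 gives the minimum: 35.31 kN·m.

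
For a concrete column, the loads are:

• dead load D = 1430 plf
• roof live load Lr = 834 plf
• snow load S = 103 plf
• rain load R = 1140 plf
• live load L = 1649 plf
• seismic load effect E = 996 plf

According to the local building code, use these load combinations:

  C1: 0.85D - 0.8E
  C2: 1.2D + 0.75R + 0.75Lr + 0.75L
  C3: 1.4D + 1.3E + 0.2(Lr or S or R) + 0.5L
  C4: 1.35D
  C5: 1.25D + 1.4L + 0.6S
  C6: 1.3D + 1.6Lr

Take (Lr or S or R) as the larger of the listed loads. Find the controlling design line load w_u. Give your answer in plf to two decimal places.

4433.25 plf

(Lr or S or R) → R = 1140 plf.
C1: 0.85(1430) - 0.8(996) = 418.70
C2: 1.2(1430) + 0.75(1140) + 0.75(834) + 0.75(1649) = 4433.25
C3: 1.4(1430) + 1.3(996) + 0.2(1140) + 0.5(1649) = 4349.30
C4: 1.35(1430) = 1930.50
C5: 1.25(1430) + 1.4(1649) + 0.6(103) = 4157.90
C6: 1.3(1430) + 1.6(834) = 3193.40
The controlling combination is 2, giving 4433.25 plf.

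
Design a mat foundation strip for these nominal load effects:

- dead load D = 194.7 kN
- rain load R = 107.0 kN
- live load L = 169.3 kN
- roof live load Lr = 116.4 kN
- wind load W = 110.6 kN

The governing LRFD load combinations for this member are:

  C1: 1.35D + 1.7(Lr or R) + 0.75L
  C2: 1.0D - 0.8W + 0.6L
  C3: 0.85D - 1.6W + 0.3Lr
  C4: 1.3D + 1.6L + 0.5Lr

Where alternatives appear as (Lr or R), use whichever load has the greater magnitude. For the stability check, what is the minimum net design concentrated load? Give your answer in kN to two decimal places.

(Lr or R) → Lr = 116.4 kN.
C1: 1.35(194.7) + 1.7(116.4) + 0.75(169.3) = 587.70
C2: 1.0(194.7) - 0.8(110.6) + 0.6(169.3) = 207.80
C3: 0.85(194.7) - 1.6(110.6) + 0.3(116.4) = 23.46
C4: 1.3(194.7) + 1.6(169.3) + 0.5(116.4) = 582.19
Combination 3 gives the minimum: 23.46 kN.

23.46 kN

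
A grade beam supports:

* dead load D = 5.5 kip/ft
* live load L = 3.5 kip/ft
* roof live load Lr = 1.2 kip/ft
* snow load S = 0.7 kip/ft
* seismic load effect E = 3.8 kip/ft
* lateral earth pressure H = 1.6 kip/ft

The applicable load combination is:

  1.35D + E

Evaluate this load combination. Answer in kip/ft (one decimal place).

11.2 kip/ft

1.35(5.5) + 1.0(3.8) = 11.2
w_u = 11.2 kip/ft.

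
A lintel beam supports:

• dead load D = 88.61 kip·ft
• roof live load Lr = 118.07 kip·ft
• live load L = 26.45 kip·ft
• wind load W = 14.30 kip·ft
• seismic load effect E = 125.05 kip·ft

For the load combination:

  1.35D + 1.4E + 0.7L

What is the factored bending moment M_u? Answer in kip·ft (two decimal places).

313.21 kip·ft

1.35(88.61) + 1.4(125.05) + 0.7(26.45) = 119.62 + 175.07 + 18.52 = 313.21
M_u = 313.21 kip·ft.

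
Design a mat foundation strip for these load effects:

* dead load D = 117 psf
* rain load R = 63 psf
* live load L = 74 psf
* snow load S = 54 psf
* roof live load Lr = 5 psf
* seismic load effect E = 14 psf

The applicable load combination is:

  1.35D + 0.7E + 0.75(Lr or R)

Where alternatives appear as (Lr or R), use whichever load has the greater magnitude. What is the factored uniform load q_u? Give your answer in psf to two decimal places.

(Lr or R) → R = 63 psf.
1.35(117) + 0.7(14) + 0.75(63) = 157.95 + 9.80 + 47.25 = 215.00
q_u = 215.00 psf.

215.00 psf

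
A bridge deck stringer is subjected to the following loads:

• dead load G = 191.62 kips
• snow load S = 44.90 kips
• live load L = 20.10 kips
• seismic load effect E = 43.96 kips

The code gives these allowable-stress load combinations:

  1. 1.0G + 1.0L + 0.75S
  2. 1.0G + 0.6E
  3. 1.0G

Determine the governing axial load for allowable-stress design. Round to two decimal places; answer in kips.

245.40 kips

1. 1.0(191.62) + 1.0(20.10) + 0.75(44.90) = 245.40
2. 1.0(191.62) + 0.6(43.96) = 218.00
3. 1.0(191.62) = 191.62
Combination 1 governs: P = 245.40 kips.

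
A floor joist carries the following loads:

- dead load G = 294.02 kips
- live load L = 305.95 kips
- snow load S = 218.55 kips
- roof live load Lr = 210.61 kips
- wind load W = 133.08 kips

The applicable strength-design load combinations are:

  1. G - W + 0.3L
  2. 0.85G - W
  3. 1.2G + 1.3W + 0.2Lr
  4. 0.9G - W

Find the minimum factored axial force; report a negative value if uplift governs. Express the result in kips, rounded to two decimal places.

1. 1.0(294.02) - 1.0(133.08) + 0.3(305.95) = 294.02 - 133.08 + 91.79 = 252.73
2. 0.85(294.02) - 1.0(133.08) = 249.92 - 133.08 = 116.84
3. 1.2(294.02) + 1.3(133.08) + 0.2(210.61) = 567.95
4. 0.9(294.02) - 1.0(133.08) = 264.62 - 133.08 = 131.54
Combination 2 gives the minimum: 116.84 kips.

116.84 kips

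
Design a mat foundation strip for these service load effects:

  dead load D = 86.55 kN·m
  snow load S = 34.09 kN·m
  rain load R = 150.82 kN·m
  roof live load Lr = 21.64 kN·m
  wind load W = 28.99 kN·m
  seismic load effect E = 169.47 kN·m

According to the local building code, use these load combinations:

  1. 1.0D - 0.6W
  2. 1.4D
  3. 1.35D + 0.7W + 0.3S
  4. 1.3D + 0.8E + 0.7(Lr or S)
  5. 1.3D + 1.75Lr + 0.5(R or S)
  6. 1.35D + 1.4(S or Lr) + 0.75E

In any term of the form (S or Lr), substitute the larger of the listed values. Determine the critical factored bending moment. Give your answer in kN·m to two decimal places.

(Lr or S) → S = 34.09 kN·m; (R or S) → R = 150.82 kN·m; (S or Lr) → S = 34.09 kN·m.
1. 1.0(86.55) - 0.6(28.99) = 86.55 - 17.39 = 69.16
2. 1.4(86.55) = 121.17
3. 1.35(86.55) + 0.7(28.99) + 0.3(34.09) = 116.84 + 20.29 + 10.23 = 147.36
4. 1.3(86.55) + 0.8(169.47) + 0.7(34.09) = 271.95
5. 1.3(86.55) + 1.75(21.64) + 0.5(150.82) = 112.52 + 37.87 + 75.41 = 225.80
6. 1.35(86.55) + 1.4(34.09) + 0.75(169.47) = 116.84 + 47.73 + 127.10 = 291.67
The controlling combination is 6, giving 291.67 kN·m.

291.67 kN·m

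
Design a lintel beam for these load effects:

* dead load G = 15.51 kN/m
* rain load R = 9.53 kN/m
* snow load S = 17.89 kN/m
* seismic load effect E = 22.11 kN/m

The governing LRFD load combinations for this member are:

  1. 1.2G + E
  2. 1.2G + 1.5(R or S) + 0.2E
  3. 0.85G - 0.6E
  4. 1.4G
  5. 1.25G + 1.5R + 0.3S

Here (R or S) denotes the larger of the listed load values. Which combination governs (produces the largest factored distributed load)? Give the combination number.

(R or S) → S = 17.89 kN/m.
1. 1.2(15.51) + 1.0(22.11) = 40.72
2. 1.2(15.51) + 1.5(17.89) + 0.2(22.11) = 49.87
3. 0.85(15.51) - 0.6(22.11) = -0.08
4. 1.4(15.51) = 21.71
5. 1.25(15.51) + 1.5(9.53) + 0.3(17.89) = 39.05
The largest value is 49.87 kN/m from combination 2.

Combination 2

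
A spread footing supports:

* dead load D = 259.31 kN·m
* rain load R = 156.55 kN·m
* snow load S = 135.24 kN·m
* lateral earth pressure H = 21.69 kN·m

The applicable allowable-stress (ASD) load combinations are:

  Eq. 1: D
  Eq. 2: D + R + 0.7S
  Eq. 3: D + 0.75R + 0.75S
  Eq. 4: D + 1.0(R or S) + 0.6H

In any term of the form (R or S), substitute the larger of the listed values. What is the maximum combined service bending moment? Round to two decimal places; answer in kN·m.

(R or S) → R = 156.55 kN·m.
Eq. 1: 1.0(259.31) = 259.31
Eq. 2: 1.0(259.31) + 1.0(156.55) + 0.7(135.24) = 259.31 + 156.55 + 94.67 = 510.53
Eq. 3: 1.0(259.31) + 0.75(156.55) + 0.75(135.24) = 259.31 + 117.41 + 101.43 = 478.15
Eq. 4: 1.0(259.31) + 1.0(156.55) + 0.6(21.69) = 259.31 + 156.55 + 13.01 = 428.87
The controlling combination is 2, giving 510.53 kN·m.

510.53 kN·m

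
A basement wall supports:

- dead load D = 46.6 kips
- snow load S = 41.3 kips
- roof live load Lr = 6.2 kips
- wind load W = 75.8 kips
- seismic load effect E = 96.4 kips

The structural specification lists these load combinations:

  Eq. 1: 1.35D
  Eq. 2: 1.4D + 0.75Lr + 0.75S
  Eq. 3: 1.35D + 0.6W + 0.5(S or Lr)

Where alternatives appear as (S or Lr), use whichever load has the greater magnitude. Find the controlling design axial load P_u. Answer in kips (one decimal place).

(S or Lr) → S = 41.3 kips.
Eq. 1: 1.35(46.6) = 62.9
Eq. 2: 1.4(46.6) + 0.75(6.2) + 0.75(41.3) = 65.2 + 4.7 + 31.0 = 100.9
Eq. 3: 1.35(46.6) + 0.6(75.8) + 0.5(41.3) = 129.0
The controlling combination is 3, giving 129.0 kips.

129.0 kips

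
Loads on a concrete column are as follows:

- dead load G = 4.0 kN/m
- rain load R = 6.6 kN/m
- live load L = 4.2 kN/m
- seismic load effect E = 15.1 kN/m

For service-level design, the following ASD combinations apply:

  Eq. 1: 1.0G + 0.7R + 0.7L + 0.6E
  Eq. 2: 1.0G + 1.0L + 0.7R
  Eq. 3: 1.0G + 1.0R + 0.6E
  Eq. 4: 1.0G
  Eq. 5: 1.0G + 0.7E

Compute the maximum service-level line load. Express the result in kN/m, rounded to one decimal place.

20.6 kN/m

Eq. 1: 1.0(4.0) + 0.7(6.6) + 0.7(4.2) + 0.6(15.1) = 20.6
Eq. 2: 1.0(4.0) + 1.0(4.2) + 0.7(6.6) = 12.8
Eq. 3: 1.0(4.0) + 1.0(6.6) + 0.6(15.1) = 19.7
Eq. 4: 1.0(4.0) = 4.0
Eq. 5: 1.0(4.0) + 0.7(15.1) = 14.6
The controlling combination is 1, giving 20.6 kN/m.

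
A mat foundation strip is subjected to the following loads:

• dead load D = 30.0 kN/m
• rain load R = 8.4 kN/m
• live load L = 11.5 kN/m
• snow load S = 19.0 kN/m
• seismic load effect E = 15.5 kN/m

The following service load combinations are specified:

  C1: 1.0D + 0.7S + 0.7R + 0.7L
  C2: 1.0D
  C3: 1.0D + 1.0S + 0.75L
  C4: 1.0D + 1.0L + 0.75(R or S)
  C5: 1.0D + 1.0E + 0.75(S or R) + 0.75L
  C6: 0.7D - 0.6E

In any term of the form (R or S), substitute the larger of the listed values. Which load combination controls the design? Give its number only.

(R or S) → S = 19.0 kN/m; (S or R) → S = 19.0 kN/m.
C1: 1.0(30.0) + 0.7(19.0) + 0.7(8.4) + 0.7(11.5) = 57.23
C2: 1.0(30.0) = 30.00
C3: 1.0(30.0) + 1.0(19.0) + 0.75(11.5) = 57.63
C4: 1.0(30.0) + 1.0(11.5) + 0.75(19.0) = 55.75
C5: 1.0(30.0) + 1.0(15.5) + 0.75(19.0) + 0.75(11.5) = 68.38
C6: 0.7(30.0) - 0.6(15.5) = 11.70
The largest value is 68.38 kN/m from combination 5.

Combination 5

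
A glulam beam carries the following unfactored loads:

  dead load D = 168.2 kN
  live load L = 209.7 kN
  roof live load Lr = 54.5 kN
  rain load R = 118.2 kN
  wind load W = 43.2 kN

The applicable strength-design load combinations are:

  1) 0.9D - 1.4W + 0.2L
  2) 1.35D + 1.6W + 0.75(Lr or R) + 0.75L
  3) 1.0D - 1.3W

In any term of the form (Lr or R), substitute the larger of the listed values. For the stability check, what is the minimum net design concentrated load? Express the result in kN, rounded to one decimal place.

(Lr or R) → R = 118.2 kN.
1) 0.9(168.2) - 1.4(43.2) + 0.2(209.7) = 151.4 - 60.5 + 41.9 = 132.8
2) 1.35(168.2) + 1.6(43.2) + 0.75(118.2) + 0.75(209.7) = 542.1
3) 1.0(168.2) - 1.3(43.2) = 168.2 - 56.2 = 112.0
Combination 3 gives the minimum: 112.0 kN.

112.0 kN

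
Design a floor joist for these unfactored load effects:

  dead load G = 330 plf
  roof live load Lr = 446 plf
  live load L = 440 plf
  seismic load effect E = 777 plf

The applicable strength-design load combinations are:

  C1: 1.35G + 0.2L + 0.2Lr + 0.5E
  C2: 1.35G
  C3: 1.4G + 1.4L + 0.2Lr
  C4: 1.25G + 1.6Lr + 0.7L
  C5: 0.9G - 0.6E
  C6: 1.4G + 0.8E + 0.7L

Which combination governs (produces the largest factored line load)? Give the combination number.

Combination 4

C1: 1.35(330) + 0.2(440) + 0.2(446) + 0.5(777) = 445.50 + 88.00 + 89.20 + 388.50 = 1011.20
C2: 1.35(330) = 445.50
C3: 1.4(330) + 1.4(440) + 0.2(446) = 462.00 + 616.00 + 89.20 = 1167.20
C4: 1.25(330) + 1.6(446) + 0.7(440) = 412.50 + 713.60 + 308.00 = 1434.10
C5: 0.9(330) - 0.6(777) = 297.00 - 466.20 = -169.20
C6: 1.4(330) + 0.8(777) + 0.7(440) = 462.00 + 621.60 + 308.00 = 1391.60
The largest value is 1434.10 plf from combination 4.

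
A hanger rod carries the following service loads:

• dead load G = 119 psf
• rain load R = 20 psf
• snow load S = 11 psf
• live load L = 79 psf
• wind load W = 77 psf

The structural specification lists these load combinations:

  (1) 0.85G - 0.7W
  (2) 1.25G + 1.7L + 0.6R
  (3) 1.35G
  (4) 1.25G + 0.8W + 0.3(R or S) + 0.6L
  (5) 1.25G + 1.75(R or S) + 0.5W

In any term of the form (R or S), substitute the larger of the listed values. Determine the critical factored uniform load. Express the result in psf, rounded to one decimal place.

295.1 psf

(R or S) → R = 20 psf.
(1) 0.85(119) - 0.7(77) = 101.2 - 53.9 = 47.3
(2) 1.25(119) + 1.7(79) + 0.6(20) = 148.8 + 134.3 + 12.0 = 295.1
(3) 1.35(119) = 160.7
(4) 1.25(119) + 0.8(77) + 0.3(20) + 0.6(79) = 148.8 + 61.6 + 6.0 + 47.4 = 263.8
(5) 1.25(119) + 1.75(20) + 0.5(77) = 148.8 + 35.0 + 38.5 = 222.3
The controlling combination is 2, giving 295.1 psf.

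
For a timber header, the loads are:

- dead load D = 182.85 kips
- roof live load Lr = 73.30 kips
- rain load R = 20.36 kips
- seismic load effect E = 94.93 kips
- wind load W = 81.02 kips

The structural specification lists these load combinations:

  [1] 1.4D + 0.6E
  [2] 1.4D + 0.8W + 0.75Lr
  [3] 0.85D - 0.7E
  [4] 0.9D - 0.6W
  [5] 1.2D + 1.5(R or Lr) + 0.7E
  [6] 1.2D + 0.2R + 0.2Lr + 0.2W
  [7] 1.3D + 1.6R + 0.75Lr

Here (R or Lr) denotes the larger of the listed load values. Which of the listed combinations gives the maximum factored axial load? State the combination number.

Combination 5

(R or Lr) → Lr = 73.30 kips.
[1] 1.4(182.85) + 0.6(94.93) = 255.99 + 56.96 = 312.95
[2] 1.4(182.85) + 0.8(81.02) + 0.75(73.30) = 375.78
[3] 0.85(182.85) - 0.7(94.93) = 155.42 - 66.45 = 88.97
[4] 0.9(182.85) - 0.6(81.02) = 115.95
[5] 1.2(182.85) + 1.5(73.30) + 0.7(94.93) = 219.42 + 109.95 + 66.45 = 395.82
[6] 1.2(182.85) + 0.2(20.36) + 0.2(73.30) + 0.2(81.02) = 254.36
[7] 1.3(182.85) + 1.6(20.36) + 0.75(73.30) = 325.26
The largest value is 395.82 kips from combination 5.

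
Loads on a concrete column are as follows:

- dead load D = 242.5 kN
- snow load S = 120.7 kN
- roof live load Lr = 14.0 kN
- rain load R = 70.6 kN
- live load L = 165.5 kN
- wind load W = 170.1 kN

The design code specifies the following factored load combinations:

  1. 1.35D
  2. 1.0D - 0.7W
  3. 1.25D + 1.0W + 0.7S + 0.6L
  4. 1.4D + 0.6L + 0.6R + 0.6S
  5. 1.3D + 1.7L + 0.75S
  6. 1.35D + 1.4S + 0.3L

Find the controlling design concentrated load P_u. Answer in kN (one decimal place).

1. 1.35(242.5) = 327.4
2. 1.0(242.5) - 0.7(170.1) = 242.5 - 119.1 = 123.4
3. 1.25(242.5) + 1.0(170.1) + 0.7(120.7) + 0.6(165.5) = 303.1 + 170.1 + 84.5 + 99.3 = 657.0
4. 1.4(242.5) + 0.6(165.5) + 0.6(70.6) + 0.6(120.7) = 339.5 + 99.3 + 42.4 + 72.4 = 553.6
5. 1.3(242.5) + 1.7(165.5) + 0.75(120.7) = 687.1
6. 1.35(242.5) + 1.4(120.7) + 0.3(165.5) = 546.0
The controlling combination is 5, giving 687.1 kN.

687.1 kN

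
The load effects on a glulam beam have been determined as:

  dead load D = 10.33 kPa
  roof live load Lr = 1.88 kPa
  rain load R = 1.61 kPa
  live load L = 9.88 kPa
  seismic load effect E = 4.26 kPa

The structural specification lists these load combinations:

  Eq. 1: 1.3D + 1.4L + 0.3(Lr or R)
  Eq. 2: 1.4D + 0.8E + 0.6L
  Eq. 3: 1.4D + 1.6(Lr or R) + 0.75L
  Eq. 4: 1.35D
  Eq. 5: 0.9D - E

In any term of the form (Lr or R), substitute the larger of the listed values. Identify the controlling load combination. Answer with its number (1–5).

Combination 1

(Lr or R) → Lr = 1.88 kPa.
Eq. 1: 1.3(10.33) + 1.4(9.88) + 0.3(1.88) = 27.83
Eq. 2: 1.4(10.33) + 0.8(4.26) + 0.6(9.88) = 14.46 + 3.41 + 5.93 = 23.80
Eq. 3: 1.4(10.33) + 1.6(1.88) + 0.75(9.88) = 14.46 + 3.01 + 7.41 = 24.88
Eq. 4: 1.35(10.33) = 13.95
Eq. 5: 0.9(10.33) - 1.0(4.26) = 9.30 - 4.26 = 5.04
The largest value is 27.83 kPa from combination 1.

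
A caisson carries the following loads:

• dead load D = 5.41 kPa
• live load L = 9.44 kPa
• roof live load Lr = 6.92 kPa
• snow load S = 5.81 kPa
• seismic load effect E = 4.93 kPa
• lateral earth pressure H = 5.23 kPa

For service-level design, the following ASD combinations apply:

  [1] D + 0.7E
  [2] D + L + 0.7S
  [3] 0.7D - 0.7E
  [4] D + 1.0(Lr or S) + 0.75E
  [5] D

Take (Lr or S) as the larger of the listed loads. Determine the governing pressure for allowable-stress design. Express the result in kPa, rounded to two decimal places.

18.92 kPa

(Lr or S) → Lr = 6.92 kPa.
[1] 1.0(5.41) + 0.7(4.93) = 5.41 + 3.45 = 8.86
[2] 1.0(5.41) + 1.0(9.44) + 0.7(5.81) = 5.41 + 9.44 + 4.07 = 18.92
[3] 0.7(5.41) - 0.7(4.93) = 3.79 - 3.45 = 0.34
[4] 1.0(5.41) + 1.0(6.92) + 0.75(4.93) = 5.41 + 6.92 + 3.70 = 16.03
[5] 1.0(5.41) = 5.41
Maximum is from combination 2.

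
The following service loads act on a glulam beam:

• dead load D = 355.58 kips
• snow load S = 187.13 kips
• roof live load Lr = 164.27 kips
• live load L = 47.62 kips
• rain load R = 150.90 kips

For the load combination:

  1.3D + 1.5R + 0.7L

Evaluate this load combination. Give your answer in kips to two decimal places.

1.3(355.58) + 1.5(150.90) + 0.7(47.62) = 721.94
P_u = 721.94 kips.

721.94 kips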